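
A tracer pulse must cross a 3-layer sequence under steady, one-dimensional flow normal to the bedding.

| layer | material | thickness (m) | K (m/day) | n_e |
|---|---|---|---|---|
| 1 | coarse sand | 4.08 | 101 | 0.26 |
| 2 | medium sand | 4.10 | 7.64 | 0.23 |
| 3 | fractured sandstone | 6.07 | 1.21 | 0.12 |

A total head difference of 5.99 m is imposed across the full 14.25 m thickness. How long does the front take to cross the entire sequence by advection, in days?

With flow normal to the layers, continuity requires the same specific discharge q through every layer.
Σ(b_i/K_i) = 4.08/101 + 4.10/7.64 + 6.07/1.21 = 5.594 d.
q = Δh / Σ(b_i/K_i) = 5.99 / 5.594 = 1.071 m/day.
In each layer the seepage velocity is v_i = q/n_i, so the layer transit time is t_i = b_i·n_i / q:
  layer 1 (coarse sand): t_1 = 4.08 × 0.26 / 1.071 = 0.9906 d
  layer 2 (medium sand): t_2 = 4.10 × 0.23 / 1.071 = 0.8806 d
  layer 3 (fractured sandstone): t_3 = 6.07 × 0.12 / 1.071 = 0.6802 d
Total t = Σ t_i = 2.551 days.

2.55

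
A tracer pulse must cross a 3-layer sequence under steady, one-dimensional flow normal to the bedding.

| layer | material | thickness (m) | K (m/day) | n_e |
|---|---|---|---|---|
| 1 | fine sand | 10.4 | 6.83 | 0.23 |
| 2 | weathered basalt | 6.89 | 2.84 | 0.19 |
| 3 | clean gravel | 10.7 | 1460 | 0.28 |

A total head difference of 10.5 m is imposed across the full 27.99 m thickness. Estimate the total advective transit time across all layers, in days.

2.52

With flow normal to the layers, continuity requires the same specific discharge q through every layer.
Σ(b_i/K_i) = 10.4/6.83 + 6.89/2.84 + 10.7/1460 = 3.956 d.
q = Δh / Σ(b_i/K_i) = 10.5 / 3.956 = 2.654 m/day.
In each layer the seepage velocity is v_i = q/n_i, so the layer transit time is t_i = b_i·n_i / q:
  layer 1 (fine sand): t_1 = 10.4 × 0.23 / 2.654 = 0.9012 d
  layer 2 (weathered basalt): t_2 = 6.89 × 0.19 / 2.654 = 0.4932 d
  layer 3 (clean gravel): t_3 = 10.7 × 0.28 / 2.654 = 1.129 d
Total t = Σ t_i = 2.523 days.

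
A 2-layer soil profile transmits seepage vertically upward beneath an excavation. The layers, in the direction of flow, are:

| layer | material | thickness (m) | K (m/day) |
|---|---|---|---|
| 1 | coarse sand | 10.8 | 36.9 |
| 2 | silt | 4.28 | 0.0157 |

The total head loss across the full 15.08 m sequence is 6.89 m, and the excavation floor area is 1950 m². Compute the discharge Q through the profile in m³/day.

Flow is perpendicular to layering, so the layers act in series and the equivalent K is the thickness-weighted harmonic mean.
Total thickness L = 10.8 + 4.28 = 15.08 m.
Σ(b_i/K_i) = 10.8/36.9 + 4.28/0.0157 = 272.9 d.
K_eq = L / Σ(b_i/K_i) = 15.08 / 272.9 = 0.05526 m/day.
Q = K_eq · A · (Δh/L) = 0.05526 × 1950 × (6.89/15.08) = 49.23 m³/day.

49.2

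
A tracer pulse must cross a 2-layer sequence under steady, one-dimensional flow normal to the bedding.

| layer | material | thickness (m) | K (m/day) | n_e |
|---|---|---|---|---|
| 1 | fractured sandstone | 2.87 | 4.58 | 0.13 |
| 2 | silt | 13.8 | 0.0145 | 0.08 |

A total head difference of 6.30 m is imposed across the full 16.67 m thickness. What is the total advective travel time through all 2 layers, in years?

0.611

With flow normal to the layers, continuity requires the same specific discharge q through every layer.
Σ(b_i/K_i) = 2.87/4.58 + 13.8/0.0145 = 952.4 d.
q = Δh / Σ(b_i/K_i) = 6.30 / 952.4 = 0.006615 m/day.
In each layer the seepage velocity is v_i = q/n_i, so the layer transit time is t_i = b_i·n_i / q:
  layer 1 (fractured sandstone): t_1 = 2.87 × 0.13 / 0.006615 = 56.40 d
  layer 2 (silt): t_2 = 13.8 × 0.08 / 0.006615 = 166.9 d
Total t = Σ t_i = 223.3 days = 0.6113 years.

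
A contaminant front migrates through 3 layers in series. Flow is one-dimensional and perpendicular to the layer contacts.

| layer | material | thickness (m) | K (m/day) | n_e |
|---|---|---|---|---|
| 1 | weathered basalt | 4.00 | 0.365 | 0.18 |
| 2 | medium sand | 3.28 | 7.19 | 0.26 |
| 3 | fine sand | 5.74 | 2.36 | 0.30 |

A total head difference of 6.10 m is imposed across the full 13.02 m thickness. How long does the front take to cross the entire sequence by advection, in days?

7.48

With flow normal to the layers, continuity requires the same specific discharge q through every layer.
Σ(b_i/K_i) = 4.00/0.365 + 3.28/7.19 + 5.74/2.36 = 13.85 d.
q = Δh / Σ(b_i/K_i) = 6.10 / 13.85 = 0.4405 m/day.
In each layer the seepage velocity is v_i = q/n_i, so the layer transit time is t_i = b_i·n_i / q:
  layer 1 (weathered basalt): t_1 = 4.00 × 0.18 / 0.4405 = 1.634 d
  layer 2 (medium sand): t_2 = 3.28 × 0.26 / 0.4405 = 1.936 d
  layer 3 (fine sand): t_3 = 5.74 × 0.30 / 0.4405 = 3.909 d
Total t = Σ t_i = 7.479 days.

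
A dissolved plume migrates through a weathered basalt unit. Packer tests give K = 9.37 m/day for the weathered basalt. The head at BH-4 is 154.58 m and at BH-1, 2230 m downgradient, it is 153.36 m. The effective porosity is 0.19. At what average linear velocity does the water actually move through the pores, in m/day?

Hydraulic gradient i = (154.58 − 153.36) / 2230 = 1.22 / 2230 = 0.0005471.
Darcy flux q = K · i = 9.370 × 0.0005471 = 0.005126 m/day.
Seepage velocity v = q / n_e = 0.005126 / 0.19 = 0.02698 m/day.

0.0270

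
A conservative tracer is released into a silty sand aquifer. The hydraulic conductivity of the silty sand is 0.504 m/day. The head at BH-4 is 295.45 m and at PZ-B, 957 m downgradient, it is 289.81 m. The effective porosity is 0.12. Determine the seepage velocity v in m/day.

Hydraulic gradient i = (295.45 − 289.81) / 957 = 5.64 / 957 = 0.005893.
Darcy flux q = K · i = 0.5040 × 0.005893 = 0.002970 m/day.
Seepage velocity v = q / n_e = 0.002970 / 0.12 = 0.02475 m/day.

0.0248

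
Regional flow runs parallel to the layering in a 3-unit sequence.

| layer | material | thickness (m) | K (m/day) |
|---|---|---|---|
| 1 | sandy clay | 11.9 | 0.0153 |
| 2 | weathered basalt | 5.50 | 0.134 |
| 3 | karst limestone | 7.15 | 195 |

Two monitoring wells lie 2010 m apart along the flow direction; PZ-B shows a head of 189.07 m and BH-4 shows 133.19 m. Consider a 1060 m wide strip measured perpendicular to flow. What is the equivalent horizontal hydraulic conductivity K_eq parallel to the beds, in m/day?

56.8

Flow is parallel to layering, so each bed carries its own Darcy discharge and the transmissivities add.
Σ(K_i·b_i) = 0.0153×11.9 + 0.134×5.50 + 195×7.15 = 1395 m²/day.
Total thickness b = 24.55 m, so K_eq = Σ(K_i·b_i)/b = 56.83 m/day.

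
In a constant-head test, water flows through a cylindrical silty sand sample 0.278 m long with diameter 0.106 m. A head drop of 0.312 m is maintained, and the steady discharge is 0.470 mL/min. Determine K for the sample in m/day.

Cross-sectional area A = π·(d/2)² = π × (0.106/2)² = 0.008825 m².
Convert discharge: 0.470 mL/min = 7.833e-09 m³/s.
Darcy's law rearranged: K = Q·L / (A·Δh) = 7.833e-09 × 0.278 / (0.008825 × 0.312) = 7.909e-07 m/s = 0.06834 m/day.

0.0683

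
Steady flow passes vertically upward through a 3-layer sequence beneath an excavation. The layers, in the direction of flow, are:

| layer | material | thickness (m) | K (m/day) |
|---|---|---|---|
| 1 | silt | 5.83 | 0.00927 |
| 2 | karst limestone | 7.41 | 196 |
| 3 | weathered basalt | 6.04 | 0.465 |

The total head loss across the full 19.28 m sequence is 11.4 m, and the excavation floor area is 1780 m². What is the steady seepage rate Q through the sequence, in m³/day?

31.6

Flow is perpendicular to layering, so the layers act in series and the equivalent K is the thickness-weighted harmonic mean.
Total thickness L = 5.83 + 7.41 + 6.04 = 19.28 m.
Σ(b_i/K_i) = 5.83/0.00927 + 7.41/196 + 6.04/0.465 = 641.9 d.
K_eq = L / Σ(b_i/K_i) = 19.28 / 641.9 = 0.03003 m/day.
Q = K_eq · A · (Δh/L) = 0.03003 × 1780 × (11.4/19.28) = 31.61 m³/day.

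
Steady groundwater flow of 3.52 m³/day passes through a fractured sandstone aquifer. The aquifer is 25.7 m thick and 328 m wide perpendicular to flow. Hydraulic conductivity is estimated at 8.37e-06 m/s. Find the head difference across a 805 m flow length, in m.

0.465

Convert K: 8.37e-06 m/s × 86400 = 0.7232 m/day.
Cross-sectional area A = 328 × 25.7 = 8430 m².
From Q = K·A·i, i = Q / (K·A) = 3.52 / (0.7232 × 8430) = 0.0005774.
Head loss Δh = i · L = 0.0005774 × 805 = 0.4648 m.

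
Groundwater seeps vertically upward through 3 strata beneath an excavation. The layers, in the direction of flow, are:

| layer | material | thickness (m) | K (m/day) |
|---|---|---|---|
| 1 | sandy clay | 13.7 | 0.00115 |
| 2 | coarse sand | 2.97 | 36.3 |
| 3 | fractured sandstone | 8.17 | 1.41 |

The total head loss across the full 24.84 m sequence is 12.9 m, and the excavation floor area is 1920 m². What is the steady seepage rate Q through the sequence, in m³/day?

2.08

Flow is perpendicular to layering, so the layers act in series and the equivalent K is the thickness-weighted harmonic mean.
Total thickness L = 13.7 + 2.97 + 8.17 = 24.84 m.
Σ(b_i/K_i) = 13.7/0.00115 + 2.97/36.3 + 8.17/1.41 = 11919 d.
K_eq = L / Σ(b_i/K_i) = 24.84 / 11919 = 0.002084 m/day.
Q = K_eq · A · (Δh/L) = 0.002084 × 1920 × (12.9/24.84) = 2.078 m³/day.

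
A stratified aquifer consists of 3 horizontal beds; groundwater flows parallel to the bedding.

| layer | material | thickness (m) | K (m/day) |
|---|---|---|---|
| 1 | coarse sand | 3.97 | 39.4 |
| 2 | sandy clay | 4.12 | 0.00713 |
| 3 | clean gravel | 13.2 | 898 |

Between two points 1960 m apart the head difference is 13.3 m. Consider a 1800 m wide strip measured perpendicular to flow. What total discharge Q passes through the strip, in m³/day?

Flow is parallel to layering, so each bed carries its own Darcy discharge and the transmissivities add.
Σ(K_i·b_i) = 39.4×3.97 + 0.00713×4.12 + 898×13.2 = 12010 m²/day.
Hydraulic gradient i = Δh / L = 13.3 / 1960 = 0.006786.
Q = Σ(K_i·b_i) · W · i = 12010 × 1800 × 0.006786 = 1.467e+05 m³/day.

147000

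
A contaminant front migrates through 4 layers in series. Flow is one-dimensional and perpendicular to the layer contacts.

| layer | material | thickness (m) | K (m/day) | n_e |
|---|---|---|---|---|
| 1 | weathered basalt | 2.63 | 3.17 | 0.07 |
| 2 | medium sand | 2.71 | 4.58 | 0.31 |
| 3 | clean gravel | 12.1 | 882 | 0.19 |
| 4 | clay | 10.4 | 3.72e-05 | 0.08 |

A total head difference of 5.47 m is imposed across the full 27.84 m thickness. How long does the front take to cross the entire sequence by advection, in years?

With flow normal to the layers, continuity requires the same specific discharge q through every layer.
Σ(b_i/K_i) = 2.63/3.17 + 2.71/4.58 + 12.1/882 + 10.4/3.72e-05 = 2.796e+05 d.
q = Δh / Σ(b_i/K_i) = 5.47 / 2.796e+05 = 1.957e-05 m/day.
In each layer the seepage velocity is v_i = q/n_i, so the layer transit time is t_i = b_i·n_i / q:
  layer 1 (weathered basalt): t_1 = 2.63 × 0.07 / 1.957e-05 = 9409 d
  layer 2 (medium sand): t_2 = 2.71 × 0.31 / 1.957e-05 = 42937 d
  layer 3 (clean gravel): t_3 = 12.1 × 0.19 / 1.957e-05 = 1.175e+05 d
  layer 4 (clay): t_4 = 10.4 × 0.08 / 1.957e-05 = 42523 d
Total t = Σ t_i = 2.124e+05 days = 581.4 years.

581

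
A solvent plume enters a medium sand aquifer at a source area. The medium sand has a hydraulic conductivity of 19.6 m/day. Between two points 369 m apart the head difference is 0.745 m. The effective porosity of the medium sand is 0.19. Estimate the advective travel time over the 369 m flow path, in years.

Hydraulic gradient i = Δh / L = 0.745 / 369 = 0.002019.
Darcy flux q = K · i = 19.60 × 0.002019 = 0.03957 m/day.
Seepage velocity v = q / n_e = 0.03957 / 0.19 = 0.2083 m/day.
Travel time t = L / v = 369 / 0.2083 = 1772 days = 4.851 years.

4.85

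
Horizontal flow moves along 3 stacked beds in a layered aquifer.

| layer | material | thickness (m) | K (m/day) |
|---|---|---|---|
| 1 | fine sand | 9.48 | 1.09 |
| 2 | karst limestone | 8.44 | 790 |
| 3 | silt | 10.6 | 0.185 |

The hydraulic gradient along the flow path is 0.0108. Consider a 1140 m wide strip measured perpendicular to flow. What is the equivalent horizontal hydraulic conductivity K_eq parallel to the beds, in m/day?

Flow is parallel to layering, so each bed carries its own Darcy discharge and the transmissivities add.
Σ(K_i·b_i) = 1.09×9.48 + 790×8.44 + 0.185×10.6 = 6680 m²/day.
Total thickness b = 28.52 m, so K_eq = Σ(K_i·b_i)/b = 234.2 m/day.

234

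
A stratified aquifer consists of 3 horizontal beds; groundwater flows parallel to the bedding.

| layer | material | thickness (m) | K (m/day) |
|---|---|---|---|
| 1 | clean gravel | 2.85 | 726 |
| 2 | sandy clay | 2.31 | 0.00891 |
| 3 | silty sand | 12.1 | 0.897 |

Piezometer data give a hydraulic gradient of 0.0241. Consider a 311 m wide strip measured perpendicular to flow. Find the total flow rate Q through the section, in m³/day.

Flow is parallel to layering, so each bed carries its own Darcy discharge and the transmissivities add.
Σ(K_i·b_i) = 726×2.85 + 0.00891×2.31 + 0.897×12.1 = 2080 m²/day.
Hydraulic gradient i = 0.0241.
Q = Σ(K_i·b_i) · W · i = 2080 × 311 × 0.02410 = 15590 m³/day.

15600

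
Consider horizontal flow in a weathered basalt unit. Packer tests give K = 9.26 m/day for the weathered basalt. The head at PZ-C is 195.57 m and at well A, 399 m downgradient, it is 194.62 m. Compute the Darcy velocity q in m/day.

0.0220

Hydraulic gradient i = (195.57 − 194.62) / 399 = 0.95 / 399 = 0.002381.
Specific discharge q = K · i = 9.260 × 0.002381 = 0.02205 m/day.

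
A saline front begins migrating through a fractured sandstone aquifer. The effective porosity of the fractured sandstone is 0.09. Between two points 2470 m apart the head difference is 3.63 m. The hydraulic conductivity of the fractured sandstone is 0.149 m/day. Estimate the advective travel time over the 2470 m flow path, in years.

2780

Hydraulic gradient i = Δh / L = 3.63 / 2470 = 0.001470.
Darcy flux q = K · i = 0.1490 × 0.001470 = 0.0002190 m/day.
Seepage velocity v = q / n_e = 0.0002190 / 0.09 = 0.002433 m/day.
Travel time t = L / v = 2470 / 0.002433 = 1.015e+06 days = 2779 years.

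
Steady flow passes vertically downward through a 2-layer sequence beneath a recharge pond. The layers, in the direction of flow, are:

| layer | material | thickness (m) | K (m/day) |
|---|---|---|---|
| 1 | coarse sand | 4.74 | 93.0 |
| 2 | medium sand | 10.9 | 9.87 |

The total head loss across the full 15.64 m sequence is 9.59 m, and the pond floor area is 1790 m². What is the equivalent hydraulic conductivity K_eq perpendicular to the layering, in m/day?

13.5

Flow is perpendicular to layering, so the layers act in series and the equivalent K is the thickness-weighted harmonic mean.
Total thickness L = 4.74 + 10.9 = 15.64 m.
Σ(b_i/K_i) = 4.74/93.0 + 10.9/9.87 = 1.155 d.
K_eq = L / Σ(b_i/K_i) = 15.64 / 1.155 = 13.54 m/day.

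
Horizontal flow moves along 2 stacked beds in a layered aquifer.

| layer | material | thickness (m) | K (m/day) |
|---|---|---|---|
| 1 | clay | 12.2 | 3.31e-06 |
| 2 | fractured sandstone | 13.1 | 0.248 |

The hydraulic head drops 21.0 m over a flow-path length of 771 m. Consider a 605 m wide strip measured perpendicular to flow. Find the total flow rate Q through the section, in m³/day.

53.5

Flow is parallel to layering, so each bed carries its own Darcy discharge and the transmissivities add.
Σ(K_i·b_i) = 3.31e-06×12.2 + 0.248×13.1 = 3.249 m²/day.
Hydraulic gradient i = Δh / L = 21.0 / 771 = 0.02724.
Q = Σ(K_i·b_i) · W · i = 3.249 × 605 × 0.02724 = 53.54 m³/day.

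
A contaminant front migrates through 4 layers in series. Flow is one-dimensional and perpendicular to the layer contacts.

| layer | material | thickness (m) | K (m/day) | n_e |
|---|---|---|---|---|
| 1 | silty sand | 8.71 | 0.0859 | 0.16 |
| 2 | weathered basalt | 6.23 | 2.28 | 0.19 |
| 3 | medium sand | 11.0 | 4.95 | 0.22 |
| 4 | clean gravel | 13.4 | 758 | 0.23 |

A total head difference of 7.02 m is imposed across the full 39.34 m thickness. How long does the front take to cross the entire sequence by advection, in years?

0.335

With flow normal to the layers, continuity requires the same specific discharge q through every layer.
Σ(b_i/K_i) = 8.71/0.0859 + 6.23/2.28 + 11.0/4.95 + 13.4/758 = 106.4 d.
q = Δh / Σ(b_i/K_i) = 7.02 / 106.4 = 0.06600 m/day.
In each layer the seepage velocity is v_i = q/n_i, so the layer transit time is t_i = b_i·n_i / q:
  layer 1 (silty sand): t_1 = 8.71 × 0.16 / 0.06600 = 21.12 d
  layer 2 (weathered basalt): t_2 = 6.23 × 0.19 / 0.06600 = 17.94 d
  layer 3 (medium sand): t_3 = 11.0 × 0.22 / 0.06600 = 36.67 d
  layer 4 (clean gravel): t_4 = 13.4 × 0.23 / 0.06600 = 46.70 d
Total t = Σ t_i = 122.4 days = 0.3352 years.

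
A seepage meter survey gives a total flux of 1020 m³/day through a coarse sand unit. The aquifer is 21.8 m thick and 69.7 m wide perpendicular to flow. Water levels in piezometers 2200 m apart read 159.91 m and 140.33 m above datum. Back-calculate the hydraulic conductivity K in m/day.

Cross-sectional area A = 69.7 × 21.8 = 1519 m².
Hydraulic gradient i = (159.91 − 140.33) / 2200 = 19.58 / 2200 = 0.008900.
From Q = K·A·i, K = Q / (A·i) = 1020 / (1519 × 0.008900) = 75.43 m/day.

75.4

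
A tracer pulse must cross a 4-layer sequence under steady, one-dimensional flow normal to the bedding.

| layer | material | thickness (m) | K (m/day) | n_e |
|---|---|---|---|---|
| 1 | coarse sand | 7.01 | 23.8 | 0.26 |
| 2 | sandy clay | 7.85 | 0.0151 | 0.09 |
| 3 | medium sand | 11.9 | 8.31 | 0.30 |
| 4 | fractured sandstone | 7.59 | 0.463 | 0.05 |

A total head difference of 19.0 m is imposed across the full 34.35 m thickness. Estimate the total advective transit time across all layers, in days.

With flow normal to the layers, continuity requires the same specific discharge q through every layer.
Σ(b_i/K_i) = 7.01/23.8 + 7.85/0.0151 + 11.9/8.31 + 7.59/0.463 = 538.0 d.
q = Δh / Σ(b_i/K_i) = 19.0 / 538.0 = 0.03532 m/day.
In each layer the seepage velocity is v_i = q/n_i, so the layer transit time is t_i = b_i·n_i / q:
  layer 1 (coarse sand): t_1 = 7.01 × 0.26 / 0.03532 = 51.61 d
  layer 2 (sandy clay): t_2 = 7.85 × 0.09 / 0.03532 = 20.00 d
  layer 3 (medium sand): t_3 = 11.9 × 0.30 / 0.03532 = 101.1 d
  layer 4 (fractured sandstone): t_4 = 7.59 × 0.05 / 0.03532 = 10.75 d
Total t = Σ t_i = 183.4 days.

183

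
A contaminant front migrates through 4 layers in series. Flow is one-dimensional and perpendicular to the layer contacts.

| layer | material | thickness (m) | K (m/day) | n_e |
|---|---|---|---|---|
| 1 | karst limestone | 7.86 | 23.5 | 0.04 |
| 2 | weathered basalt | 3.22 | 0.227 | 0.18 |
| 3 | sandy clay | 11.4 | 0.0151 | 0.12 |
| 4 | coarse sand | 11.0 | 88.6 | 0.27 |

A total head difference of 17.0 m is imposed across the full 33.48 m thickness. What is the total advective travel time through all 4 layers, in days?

237

With flow normal to the layers, continuity requires the same specific discharge q through every layer.
Σ(b_i/K_i) = 7.86/23.5 + 3.22/0.227 + 11.4/0.0151 + 11.0/88.6 = 769.6 d.
q = Δh / Σ(b_i/K_i) = 17.0 / 769.6 = 0.02209 m/day.
In each layer the seepage velocity is v_i = q/n_i, so the layer transit time is t_i = b_i·n_i / q:
  layer 1 (karst limestone): t_1 = 7.86 × 0.04 / 0.02209 = 14.23 d
  layer 2 (weathered basalt): t_2 = 3.22 × 0.18 / 0.02209 = 26.24 d
  layer 3 (sandy clay): t_3 = 11.4 × 0.12 / 0.02209 = 61.93 d
  layer 4 (coarse sand): t_4 = 11.0 × 0.27 / 0.02209 = 134.5 d
Total t = Σ t_i = 236.9 days.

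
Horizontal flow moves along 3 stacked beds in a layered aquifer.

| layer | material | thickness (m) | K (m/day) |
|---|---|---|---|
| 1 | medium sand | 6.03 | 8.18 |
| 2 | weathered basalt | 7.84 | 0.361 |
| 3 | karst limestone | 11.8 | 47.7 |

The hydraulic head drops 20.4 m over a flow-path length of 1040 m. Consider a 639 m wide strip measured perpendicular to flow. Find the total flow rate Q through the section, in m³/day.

Flow is parallel to layering, so each bed carries its own Darcy discharge and the transmissivities add.
Σ(K_i·b_i) = 8.18×6.03 + 0.361×7.84 + 47.7×11.8 = 615.0 m²/day.
Hydraulic gradient i = Δh / L = 20.4 / 1040 = 0.01962.
Q = Σ(K_i·b_i) · W · i = 615.0 × 639 × 0.01962 = 7709 m³/day.

7710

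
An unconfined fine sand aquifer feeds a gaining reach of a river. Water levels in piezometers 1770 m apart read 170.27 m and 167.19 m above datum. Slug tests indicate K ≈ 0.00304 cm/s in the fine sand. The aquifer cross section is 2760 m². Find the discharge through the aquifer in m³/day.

12.6

Convert K: 0.00304 cm/s × 864 = 2.627 m/day.
Hydraulic gradient i = (170.27 − 167.19) / 1770 = 3.08 / 1770 = 0.001740.
Darcy's law: Q = K · A · i = 2.627 × 2760 × 0.001740 = 12.61 m³/day.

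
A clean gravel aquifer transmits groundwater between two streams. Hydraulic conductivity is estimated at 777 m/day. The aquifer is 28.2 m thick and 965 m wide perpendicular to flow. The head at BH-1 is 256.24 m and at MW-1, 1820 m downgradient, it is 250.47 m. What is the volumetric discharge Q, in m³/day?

Cross-sectional area A = 965 × 28.2 = 27213 m².
Hydraulic gradient i = (256.24 − 250.47) / 1820 = 5.77 / 1820 = 0.003170.
Darcy's law: Q = K · A · i = 777.0 × 27213 × 0.003170 = 67035 m³/day.

67000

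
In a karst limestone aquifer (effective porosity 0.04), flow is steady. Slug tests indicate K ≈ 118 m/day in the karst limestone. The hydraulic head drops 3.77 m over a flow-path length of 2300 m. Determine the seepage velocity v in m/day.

4.84

Hydraulic gradient i = Δh / L = 3.77 / 2300 = 0.001639.
Darcy flux q = K · i = 118.0 × 0.001639 = 0.1934 m/day.
Seepage velocity v = q / n_e = 0.1934 / 0.04 = 4.835 m/day.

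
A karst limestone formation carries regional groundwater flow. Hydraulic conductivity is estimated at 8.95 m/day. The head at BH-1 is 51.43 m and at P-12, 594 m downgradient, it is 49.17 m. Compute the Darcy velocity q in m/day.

Hydraulic gradient i = (51.43 − 49.17) / 594 = 2.26 / 594 = 0.003805.
Specific discharge q = K · i = 8.950 × 0.003805 = 0.03405 m/day.

0.0341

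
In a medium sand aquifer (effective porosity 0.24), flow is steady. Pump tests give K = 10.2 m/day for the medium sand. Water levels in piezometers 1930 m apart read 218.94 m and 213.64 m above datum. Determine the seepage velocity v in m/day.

Hydraulic gradient i = (218.94 − 213.64) / 1930 = 5.3 / 1930 = 0.002746.
Darcy flux q = K · i = 10.20 × 0.002746 = 0.02801 m/day.
Seepage velocity v = q / n_e = 0.02801 / 0.24 = 0.1167 m/day.

0.117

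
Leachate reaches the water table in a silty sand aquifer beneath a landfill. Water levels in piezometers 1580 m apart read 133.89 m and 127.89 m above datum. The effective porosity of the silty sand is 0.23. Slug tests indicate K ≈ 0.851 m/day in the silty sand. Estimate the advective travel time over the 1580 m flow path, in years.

Hydraulic gradient i = (133.89 − 127.89) / 1580 = 6 / 1580 = 0.003797.
Darcy flux q = K · i = 0.8510 × 0.003797 = 0.003232 m/day.
Seepage velocity v = q / n_e = 0.003232 / 0.23 = 0.01405 m/day.
Travel time t = L / v = 1580 / 0.01405 = 1.125e+05 days = 307.9 years.

308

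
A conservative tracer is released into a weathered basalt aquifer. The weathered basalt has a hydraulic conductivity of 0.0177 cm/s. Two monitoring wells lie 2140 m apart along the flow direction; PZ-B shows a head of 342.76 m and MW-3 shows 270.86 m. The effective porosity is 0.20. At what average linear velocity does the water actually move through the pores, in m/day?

Convert K: 0.0177 cm/s × 864 = 15.29 m/day.
Hydraulic gradient i = (342.76 − 270.86) / 2140 = 71.9 / 2140 = 0.03360.
Darcy flux q = K · i = 15.29 × 0.03360 = 0.5138 m/day.
Seepage velocity v = q / n_e = 0.5138 / 0.20 = 2.569 m/day.

2.57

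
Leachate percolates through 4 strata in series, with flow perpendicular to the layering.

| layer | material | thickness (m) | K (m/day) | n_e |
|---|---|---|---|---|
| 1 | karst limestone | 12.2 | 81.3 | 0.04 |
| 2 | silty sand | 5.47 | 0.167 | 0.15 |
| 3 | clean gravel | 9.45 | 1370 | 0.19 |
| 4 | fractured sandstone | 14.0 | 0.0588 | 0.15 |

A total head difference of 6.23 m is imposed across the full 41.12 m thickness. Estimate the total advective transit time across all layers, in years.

With flow normal to the layers, continuity requires the same specific discharge q through every layer.
Σ(b_i/K_i) = 12.2/81.3 + 5.47/0.167 + 9.45/1370 + 14.0/0.0588 = 271.0 d.
q = Δh / Σ(b_i/K_i) = 6.23 / 271.0 = 0.02299 m/day.
In each layer the seepage velocity is v_i = q/n_i, so the layer transit time is t_i = b_i·n_i / q:
  layer 1 (karst limestone): t_1 = 12.2 × 0.04 / 0.02299 = 21.23 d
  layer 2 (silty sand): t_2 = 5.47 × 0.15 / 0.02299 = 35.69 d
  layer 3 (clean gravel): t_3 = 9.45 × 0.19 / 0.02299 = 78.10 d
  layer 4 (fractured sandstone): t_4 = 14.0 × 0.15 / 0.02299 = 91.35 d
Total t = Σ t_i = 226.4 days = 0.6198 years.

0.620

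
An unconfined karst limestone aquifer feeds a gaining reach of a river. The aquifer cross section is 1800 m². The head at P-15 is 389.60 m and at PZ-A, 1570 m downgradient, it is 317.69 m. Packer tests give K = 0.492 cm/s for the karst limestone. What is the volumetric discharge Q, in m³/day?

35000

Convert K: 0.492 cm/s × 864 = 425.1 m/day.
Hydraulic gradient i = (389.60 − 317.69) / 1570 = 71.91 / 1570 = 0.04580.
Darcy's law: Q = K · A · i = 425.1 × 1800 × 0.04580 = 35046 m³/day.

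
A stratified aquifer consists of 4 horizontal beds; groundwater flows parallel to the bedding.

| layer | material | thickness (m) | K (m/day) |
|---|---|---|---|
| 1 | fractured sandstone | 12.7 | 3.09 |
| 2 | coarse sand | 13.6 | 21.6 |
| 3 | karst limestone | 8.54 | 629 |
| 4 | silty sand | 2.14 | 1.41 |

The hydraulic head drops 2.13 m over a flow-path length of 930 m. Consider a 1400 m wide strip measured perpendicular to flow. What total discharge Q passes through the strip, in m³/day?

18300

Flow is parallel to layering, so each bed carries its own Darcy discharge and the transmissivities add.
Σ(K_i·b_i) = 3.09×12.7 + 21.6×13.6 + 629×8.54 + 1.41×2.14 = 5708 m²/day.
Hydraulic gradient i = Δh / L = 2.13 / 930 = 0.002290.
Q = Σ(K_i·b_i) · W · i = 5708 × 1400 × 0.002290 = 18301 m³/day.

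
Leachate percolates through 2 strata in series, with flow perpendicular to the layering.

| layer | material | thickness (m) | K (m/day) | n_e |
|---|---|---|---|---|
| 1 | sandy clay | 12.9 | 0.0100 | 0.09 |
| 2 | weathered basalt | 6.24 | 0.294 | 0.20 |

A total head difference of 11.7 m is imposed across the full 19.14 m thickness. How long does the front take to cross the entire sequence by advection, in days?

With flow normal to the layers, continuity requires the same specific discharge q through every layer.
Σ(b_i/K_i) = 12.9/0.0100 + 6.24/0.294 = 1311 d.
q = Δh / Σ(b_i/K_i) = 11.7 / 1311 = 0.008923 m/day.
In each layer the seepage velocity is v_i = q/n_i, so the layer transit time is t_i = b_i·n_i / q:
  layer 1 (sandy clay): t_1 = 12.9 × 0.09 / 0.008923 = 130.1 d
  layer 2 (weathered basalt): t_2 = 6.24 × 0.20 / 0.008923 = 139.9 d
Total t = Σ t_i = 270.0 days.

270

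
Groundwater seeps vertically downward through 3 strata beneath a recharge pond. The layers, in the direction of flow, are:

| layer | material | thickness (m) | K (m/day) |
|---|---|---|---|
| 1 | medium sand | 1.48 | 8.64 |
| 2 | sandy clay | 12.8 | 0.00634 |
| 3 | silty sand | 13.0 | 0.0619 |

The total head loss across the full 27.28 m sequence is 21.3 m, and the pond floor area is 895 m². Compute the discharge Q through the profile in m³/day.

Flow is perpendicular to layering, so the layers act in series and the equivalent K is the thickness-weighted harmonic mean.
Total thickness L = 1.48 + 12.8 + 13.0 = 27.28 m.
Σ(b_i/K_i) = 1.48/8.64 + 12.8/0.00634 + 13.0/0.0619 = 2229 d.
K_eq = L / Σ(b_i/K_i) = 27.28 / 2229 = 0.01224 m/day.
Q = K_eq · A · (Δh/L) = 0.01224 × 895 × (21.3/27.28) = 8.552 m³/day.

8.55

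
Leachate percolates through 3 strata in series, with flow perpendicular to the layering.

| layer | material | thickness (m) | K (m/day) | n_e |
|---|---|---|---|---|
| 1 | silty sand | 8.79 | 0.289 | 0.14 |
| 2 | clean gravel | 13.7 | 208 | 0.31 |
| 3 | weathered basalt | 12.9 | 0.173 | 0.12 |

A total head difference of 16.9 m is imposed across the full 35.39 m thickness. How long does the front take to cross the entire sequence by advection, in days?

43.7

With flow normal to the layers, continuity requires the same specific discharge q through every layer.
Σ(b_i/K_i) = 8.79/0.289 + 13.7/208 + 12.9/0.173 = 105.0 d.
q = Δh / Σ(b_i/K_i) = 16.9 / 105.0 = 0.1609 m/day.
In each layer the seepage velocity is v_i = q/n_i, so the layer transit time is t_i = b_i·n_i / q:
  layer 1 (silty sand): t_1 = 8.79 × 0.14 / 0.1609 = 7.649 d
  layer 2 (clean gravel): t_2 = 13.7 × 0.31 / 0.1609 = 26.40 d
  layer 3 (weathered basalt): t_3 = 12.9 × 0.12 / 0.1609 = 9.622 d
Total t = Σ t_i = 43.67 days.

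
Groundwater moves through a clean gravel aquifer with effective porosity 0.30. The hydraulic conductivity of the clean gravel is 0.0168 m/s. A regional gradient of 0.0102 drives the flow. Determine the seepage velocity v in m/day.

Convert K: 0.0168 m/s × 86400 = 1452 m/day.
Hydraulic gradient i = 0.0102.
Darcy flux q = K · i = 1452 × 0.01020 = 14.81 m/day.
Seepage velocity v = q / n_e = 14.81 / 0.30 = 49.35 m/day.

49.4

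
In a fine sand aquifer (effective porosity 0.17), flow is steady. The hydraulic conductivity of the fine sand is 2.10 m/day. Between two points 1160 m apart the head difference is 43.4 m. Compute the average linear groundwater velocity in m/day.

0.462

Hydraulic gradient i = Δh / L = 43.4 / 1160 = 0.03741.
Darcy flux q = K · i = 2.100 × 0.03741 = 0.07857 m/day.
Seepage velocity v = q / n_e = 0.07857 / 0.17 = 0.4622 m/day.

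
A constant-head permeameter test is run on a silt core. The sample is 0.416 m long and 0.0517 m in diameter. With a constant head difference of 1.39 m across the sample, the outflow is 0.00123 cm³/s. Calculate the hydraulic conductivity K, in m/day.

Cross-sectional area A = π·(d/2)² = π × (0.0517/2)² = 0.002099 m².
Convert discharge: 0.00123 cm³/s = 1.230e-09 m³/s.
Darcy's law rearranged: K = Q·L / (A·Δh) = 1.230e-09 × 0.416 / (0.002099 × 1.39) = 1.754e-07 m/s = 0.01515 m/day.

0.0152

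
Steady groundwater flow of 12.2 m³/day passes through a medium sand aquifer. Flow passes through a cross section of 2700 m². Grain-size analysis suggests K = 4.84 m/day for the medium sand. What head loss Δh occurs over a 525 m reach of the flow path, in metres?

0.490

From Q = K·A·i, i = Q / (K·A) = 12.2 / (4.840 × 2700) = 0.0009336.
Head loss Δh = i · L = 0.0009336 × 525 = 0.4901 m.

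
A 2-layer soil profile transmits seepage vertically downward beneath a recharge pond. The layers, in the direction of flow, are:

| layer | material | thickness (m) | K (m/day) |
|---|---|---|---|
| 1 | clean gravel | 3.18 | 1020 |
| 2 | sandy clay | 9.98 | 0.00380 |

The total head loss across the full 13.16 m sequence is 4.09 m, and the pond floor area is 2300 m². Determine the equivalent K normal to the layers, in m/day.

Flow is perpendicular to layering, so the layers act in series and the equivalent K is the thickness-weighted harmonic mean.
Total thickness L = 3.18 + 9.98 = 13.16 m.
Σ(b_i/K_i) = 3.18/1020 + 9.98/0.00380 = 2626 d.
K_eq = L / Σ(b_i/K_i) = 13.16 / 2626 = 0.005011 m/day.

0.00501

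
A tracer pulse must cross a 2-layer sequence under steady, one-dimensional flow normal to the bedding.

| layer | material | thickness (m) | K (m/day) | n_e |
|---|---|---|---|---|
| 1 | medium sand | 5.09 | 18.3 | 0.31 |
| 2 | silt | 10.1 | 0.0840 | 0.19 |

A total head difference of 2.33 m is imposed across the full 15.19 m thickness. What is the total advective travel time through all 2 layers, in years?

With flow normal to the layers, continuity requires the same specific discharge q through every layer.
Σ(b_i/K_i) = 5.09/18.3 + 10.1/0.0840 = 120.5 d.
q = Δh / Σ(b_i/K_i) = 2.33 / 120.5 = 0.01933 m/day.
In each layer the seepage velocity is v_i = q/n_i, so the layer transit time is t_i = b_i·n_i / q:
  layer 1 (medium sand): t_1 = 5.09 × 0.31 / 0.01933 = 81.61 d
  layer 2 (silt): t_2 = 10.1 × 0.19 / 0.01933 = 99.26 d
Total t = Σ t_i = 180.9 days = 0.4952 years.

0.495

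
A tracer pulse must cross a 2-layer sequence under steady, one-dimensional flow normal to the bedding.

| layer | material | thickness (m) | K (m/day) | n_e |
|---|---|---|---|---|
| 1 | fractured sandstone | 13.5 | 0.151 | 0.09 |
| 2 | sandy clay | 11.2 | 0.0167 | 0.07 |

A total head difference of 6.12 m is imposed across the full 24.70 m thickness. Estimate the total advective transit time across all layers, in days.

248

With flow normal to the layers, continuity requires the same specific discharge q through every layer.
Σ(b_i/K_i) = 13.5/0.151 + 11.2/0.0167 = 760.1 d.
q = Δh / Σ(b_i/K_i) = 6.12 / 760.1 = 0.008052 m/day.
In each layer the seepage velocity is v_i = q/n_i, so the layer transit time is t_i = b_i·n_i / q:
  layer 1 (fractured sandstone): t_1 = 13.5 × 0.09 / 0.008052 = 150.9 d
  layer 2 (sandy clay): t_2 = 11.2 × 0.07 / 0.008052 = 97.37 d
Total t = Σ t_i = 248.3 days.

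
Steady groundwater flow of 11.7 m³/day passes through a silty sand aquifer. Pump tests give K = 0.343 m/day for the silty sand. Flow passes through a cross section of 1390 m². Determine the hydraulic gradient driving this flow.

From Q = K·A·i, i = Q / (K·A) = 11.7 / (0.3430 × 1390) = 0.02454.

0.0245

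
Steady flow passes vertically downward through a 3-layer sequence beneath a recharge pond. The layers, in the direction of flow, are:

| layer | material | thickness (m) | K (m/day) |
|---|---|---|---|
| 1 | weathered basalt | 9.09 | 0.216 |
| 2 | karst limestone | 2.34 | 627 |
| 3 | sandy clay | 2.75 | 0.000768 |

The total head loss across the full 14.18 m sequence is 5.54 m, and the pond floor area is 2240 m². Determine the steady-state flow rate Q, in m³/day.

3.43

Flow is perpendicular to layering, so the layers act in series and the equivalent K is the thickness-weighted harmonic mean.
Total thickness L = 9.09 + 2.34 + 2.75 = 14.18 m.
Σ(b_i/K_i) = 9.09/0.216 + 2.34/627 + 2.75/0.000768 = 3623 d.
K_eq = L / Σ(b_i/K_i) = 14.18 / 3623 = 0.003914 m/day.
Q = K_eq · A · (Δh/L) = 0.003914 × 2240 × (5.54/14.18) = 3.425 m³/day.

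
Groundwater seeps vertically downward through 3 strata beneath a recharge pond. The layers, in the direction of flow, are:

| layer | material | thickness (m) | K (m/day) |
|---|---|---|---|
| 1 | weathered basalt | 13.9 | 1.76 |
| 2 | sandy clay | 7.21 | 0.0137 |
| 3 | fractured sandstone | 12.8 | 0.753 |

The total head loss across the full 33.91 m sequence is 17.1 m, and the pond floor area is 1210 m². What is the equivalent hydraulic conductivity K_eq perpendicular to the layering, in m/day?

Flow is perpendicular to layering, so the layers act in series and the equivalent K is the thickness-weighted harmonic mean.
Total thickness L = 13.9 + 7.21 + 12.8 = 33.91 m.
Σ(b_i/K_i) = 13.9/1.76 + 7.21/0.0137 + 12.8/0.753 = 551.2 d.
K_eq = L / Σ(b_i/K_i) = 33.91 / 551.2 = 0.06152 m/day.

0.0615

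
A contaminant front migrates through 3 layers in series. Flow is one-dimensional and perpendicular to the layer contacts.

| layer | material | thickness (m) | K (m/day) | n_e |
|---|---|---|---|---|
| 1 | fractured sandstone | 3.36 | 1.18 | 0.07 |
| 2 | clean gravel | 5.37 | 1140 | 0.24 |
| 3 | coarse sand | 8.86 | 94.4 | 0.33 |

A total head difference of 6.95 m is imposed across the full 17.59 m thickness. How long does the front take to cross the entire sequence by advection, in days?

With flow normal to the layers, continuity requires the same specific discharge q through every layer.
Σ(b_i/K_i) = 3.36/1.18 + 5.37/1140 + 8.86/94.4 = 2.946 d.
q = Δh / Σ(b_i/K_i) = 6.95 / 2.946 = 2.359 m/day.
In each layer the seepage velocity is v_i = q/n_i, so the layer transit time is t_i = b_i·n_i / q:
  layer 1 (fractured sandstone): t_1 = 3.36 × 0.07 / 2.359 = 0.09970 d
  layer 2 (clean gravel): t_2 = 5.37 × 0.24 / 2.359 = 0.5463 d
  layer 3 (coarse sand): t_3 = 8.86 × 0.33 / 2.359 = 1.239 d
Total t = Σ t_i = 1.885 days.

1.89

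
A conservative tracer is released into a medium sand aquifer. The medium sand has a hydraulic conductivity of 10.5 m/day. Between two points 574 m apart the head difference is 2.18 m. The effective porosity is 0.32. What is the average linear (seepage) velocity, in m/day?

0.125

Hydraulic gradient i = Δh / L = 2.18 / 574 = 0.003798.
Darcy flux q = K · i = 10.50 × 0.003798 = 0.03988 m/day.
Seepage velocity v = q / n_e = 0.03988 / 0.32 = 0.1246 m/day.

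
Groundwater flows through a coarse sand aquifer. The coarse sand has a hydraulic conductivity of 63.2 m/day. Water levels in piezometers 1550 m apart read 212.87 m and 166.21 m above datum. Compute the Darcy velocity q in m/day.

1.90

Hydraulic gradient i = (212.87 − 166.21) / 1550 = 46.66 / 1550 = 0.03010.
Specific discharge q = K · i = 63.20 × 0.03010 = 1.903 m/day.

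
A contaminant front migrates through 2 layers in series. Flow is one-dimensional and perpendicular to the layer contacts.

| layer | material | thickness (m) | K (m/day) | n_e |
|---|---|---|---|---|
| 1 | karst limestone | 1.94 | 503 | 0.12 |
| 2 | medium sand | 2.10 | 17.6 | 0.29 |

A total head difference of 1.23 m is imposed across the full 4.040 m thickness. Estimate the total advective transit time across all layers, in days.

0.0843

With flow normal to the layers, continuity requires the same specific discharge q through every layer.
Σ(b_i/K_i) = 1.94/503 + 2.10/17.6 = 0.1232 d.
q = Δh / Σ(b_i/K_i) = 1.23 / 0.1232 = 9.986 m/day.
In each layer the seepage velocity is v_i = q/n_i, so the layer transit time is t_i = b_i·n_i / q:
  layer 1 (karst limestone): t_1 = 1.94 × 0.12 / 9.986 = 0.02331 d
  layer 2 (medium sand): t_2 = 2.10 × 0.29 / 9.986 = 0.06099 d
Total t = Σ t_i = 0.08430 days.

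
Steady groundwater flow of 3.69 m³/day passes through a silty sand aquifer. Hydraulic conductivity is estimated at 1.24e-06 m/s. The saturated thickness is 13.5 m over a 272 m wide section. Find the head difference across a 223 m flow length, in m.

2.09

Convert K: 1.24e-06 m/s × 86400 = 0.1071 m/day.
Cross-sectional area A = 272 × 13.5 = 3672 m².
From Q = K·A·i, i = Q / (K·A) = 3.69 / (0.1071 × 3672) = 0.009380.
Head loss Δh = i · L = 0.009380 × 223 = 2.092 m.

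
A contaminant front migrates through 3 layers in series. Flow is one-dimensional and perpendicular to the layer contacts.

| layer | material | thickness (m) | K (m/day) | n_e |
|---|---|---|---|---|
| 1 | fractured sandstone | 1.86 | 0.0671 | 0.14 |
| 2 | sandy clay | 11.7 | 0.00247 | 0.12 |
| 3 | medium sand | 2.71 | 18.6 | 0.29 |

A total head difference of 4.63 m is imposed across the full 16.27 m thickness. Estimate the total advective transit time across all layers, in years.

With flow normal to the layers, continuity requires the same specific discharge q through every layer.
Σ(b_i/K_i) = 1.86/0.0671 + 11.7/0.00247 + 2.71/18.6 = 4765 d.
q = Δh / Σ(b_i/K_i) = 4.63 / 4765 = 0.0009717 m/day.
In each layer the seepage velocity is v_i = q/n_i, so the layer transit time is t_i = b_i·n_i / q:
  layer 1 (fractured sandstone): t_1 = 1.86 × 0.14 / 0.0009717 = 268.0 d
  layer 2 (sandy clay): t_2 = 11.7 × 0.12 / 0.0009717 = 1445 d
  layer 3 (medium sand): t_3 = 2.71 × 0.29 / 0.0009717 = 808.8 d
Total t = Σ t_i = 2522 days = 6.904 years.

6.90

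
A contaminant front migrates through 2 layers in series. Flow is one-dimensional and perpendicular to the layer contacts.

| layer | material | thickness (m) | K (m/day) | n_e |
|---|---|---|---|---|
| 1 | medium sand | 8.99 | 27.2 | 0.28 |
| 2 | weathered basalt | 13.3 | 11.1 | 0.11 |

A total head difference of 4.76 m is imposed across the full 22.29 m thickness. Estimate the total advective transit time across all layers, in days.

With flow normal to the layers, continuity requires the same specific discharge q through every layer.
Σ(b_i/K_i) = 8.99/27.2 + 13.3/11.1 = 1.529 d.
q = Δh / Σ(b_i/K_i) = 4.76 / 1.529 = 3.114 m/day.
In each layer the seepage velocity is v_i = q/n_i, so the layer transit time is t_i = b_i·n_i / q:
  layer 1 (medium sand): t_1 = 8.99 × 0.28 / 3.114 = 0.8084 d
  layer 2 (weathered basalt): t_2 = 13.3 × 0.11 / 3.114 = 0.4699 d
Total t = Σ t_i = 1.278 days.

1.28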